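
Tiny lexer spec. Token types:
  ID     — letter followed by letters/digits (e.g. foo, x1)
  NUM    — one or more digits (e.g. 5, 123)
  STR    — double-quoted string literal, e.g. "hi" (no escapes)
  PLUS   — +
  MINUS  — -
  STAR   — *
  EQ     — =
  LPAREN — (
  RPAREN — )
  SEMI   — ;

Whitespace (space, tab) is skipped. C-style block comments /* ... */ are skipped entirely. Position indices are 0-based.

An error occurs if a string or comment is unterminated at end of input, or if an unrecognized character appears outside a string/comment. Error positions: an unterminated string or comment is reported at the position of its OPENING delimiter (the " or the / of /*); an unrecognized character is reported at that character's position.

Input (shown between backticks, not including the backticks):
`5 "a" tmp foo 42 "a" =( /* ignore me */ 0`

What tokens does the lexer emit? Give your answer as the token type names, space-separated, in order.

Answer: NUM STR ID ID NUM STR EQ LPAREN NUM

Derivation:
pos=0: emit NUM '5' (now at pos=1)
pos=2: enter STRING mode
pos=2: emit STR "a" (now at pos=5)
pos=6: emit ID 'tmp' (now at pos=9)
pos=10: emit ID 'foo' (now at pos=13)
pos=14: emit NUM '42' (now at pos=16)
pos=17: enter STRING mode
pos=17: emit STR "a" (now at pos=20)
pos=21: emit EQ '='
pos=22: emit LPAREN '('
pos=24: enter COMMENT mode (saw '/*')
exit COMMENT mode (now at pos=39)
pos=40: emit NUM '0' (now at pos=41)
DONE. 9 tokens: [NUM, STR, ID, ID, NUM, STR, EQ, LPAREN, NUM]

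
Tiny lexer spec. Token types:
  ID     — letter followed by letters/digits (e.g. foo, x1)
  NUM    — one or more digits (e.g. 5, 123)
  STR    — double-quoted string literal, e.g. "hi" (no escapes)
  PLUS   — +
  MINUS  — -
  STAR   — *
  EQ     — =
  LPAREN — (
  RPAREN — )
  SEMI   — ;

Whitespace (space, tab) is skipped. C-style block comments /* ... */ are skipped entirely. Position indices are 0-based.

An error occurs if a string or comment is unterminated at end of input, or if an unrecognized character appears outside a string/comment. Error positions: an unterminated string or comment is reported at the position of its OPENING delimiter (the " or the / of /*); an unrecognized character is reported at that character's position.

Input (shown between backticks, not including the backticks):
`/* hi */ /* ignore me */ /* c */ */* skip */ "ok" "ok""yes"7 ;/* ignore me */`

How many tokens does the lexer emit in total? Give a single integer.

Answer: 6

Derivation:
pos=0: enter COMMENT mode (saw '/*')
exit COMMENT mode (now at pos=8)
pos=9: enter COMMENT mode (saw '/*')
exit COMMENT mode (now at pos=24)
pos=25: enter COMMENT mode (saw '/*')
exit COMMENT mode (now at pos=32)
pos=33: emit STAR '*'
pos=34: enter COMMENT mode (saw '/*')
exit COMMENT mode (now at pos=44)
pos=45: enter STRING mode
pos=45: emit STR "ok" (now at pos=49)
pos=50: enter STRING mode
pos=50: emit STR "ok" (now at pos=54)
pos=54: enter STRING mode
pos=54: emit STR "yes" (now at pos=59)
pos=59: emit NUM '7' (now at pos=60)
pos=61: emit SEMI ';'
pos=62: enter COMMENT mode (saw '/*')
exit COMMENT mode (now at pos=77)
DONE. 6 tokens: [STAR, STR, STR, STR, NUM, SEMI]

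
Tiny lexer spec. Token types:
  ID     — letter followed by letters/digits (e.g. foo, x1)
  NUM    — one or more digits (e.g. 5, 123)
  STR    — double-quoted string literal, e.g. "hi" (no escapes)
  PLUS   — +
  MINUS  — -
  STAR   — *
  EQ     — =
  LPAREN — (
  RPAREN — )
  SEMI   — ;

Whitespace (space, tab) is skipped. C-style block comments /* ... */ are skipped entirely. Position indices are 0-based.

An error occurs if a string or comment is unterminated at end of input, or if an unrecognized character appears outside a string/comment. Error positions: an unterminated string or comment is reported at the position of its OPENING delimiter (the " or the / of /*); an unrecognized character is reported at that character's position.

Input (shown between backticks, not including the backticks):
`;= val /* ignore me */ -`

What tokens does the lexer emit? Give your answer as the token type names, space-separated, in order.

Answer: SEMI EQ ID MINUS

Derivation:
pos=0: emit SEMI ';'
pos=1: emit EQ '='
pos=3: emit ID 'val' (now at pos=6)
pos=7: enter COMMENT mode (saw '/*')
exit COMMENT mode (now at pos=22)
pos=23: emit MINUS '-'
DONE. 4 tokens: [SEMI, EQ, ID, MINUS]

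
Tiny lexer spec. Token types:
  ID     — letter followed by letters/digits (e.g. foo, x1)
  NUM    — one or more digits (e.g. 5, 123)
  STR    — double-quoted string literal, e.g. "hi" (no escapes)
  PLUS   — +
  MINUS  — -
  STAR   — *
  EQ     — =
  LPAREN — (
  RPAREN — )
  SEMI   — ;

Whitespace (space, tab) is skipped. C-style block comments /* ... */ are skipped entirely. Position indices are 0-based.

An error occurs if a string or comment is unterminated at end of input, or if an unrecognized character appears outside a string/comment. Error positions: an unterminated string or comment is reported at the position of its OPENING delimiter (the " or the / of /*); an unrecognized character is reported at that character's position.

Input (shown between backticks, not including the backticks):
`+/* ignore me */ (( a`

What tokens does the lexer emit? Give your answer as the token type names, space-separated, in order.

Answer: PLUS LPAREN LPAREN ID

Derivation:
pos=0: emit PLUS '+'
pos=1: enter COMMENT mode (saw '/*')
exit COMMENT mode (now at pos=16)
pos=17: emit LPAREN '('
pos=18: emit LPAREN '('
pos=20: emit ID 'a' (now at pos=21)
DONE. 4 tokens: [PLUS, LPAREN, LPAREN, ID]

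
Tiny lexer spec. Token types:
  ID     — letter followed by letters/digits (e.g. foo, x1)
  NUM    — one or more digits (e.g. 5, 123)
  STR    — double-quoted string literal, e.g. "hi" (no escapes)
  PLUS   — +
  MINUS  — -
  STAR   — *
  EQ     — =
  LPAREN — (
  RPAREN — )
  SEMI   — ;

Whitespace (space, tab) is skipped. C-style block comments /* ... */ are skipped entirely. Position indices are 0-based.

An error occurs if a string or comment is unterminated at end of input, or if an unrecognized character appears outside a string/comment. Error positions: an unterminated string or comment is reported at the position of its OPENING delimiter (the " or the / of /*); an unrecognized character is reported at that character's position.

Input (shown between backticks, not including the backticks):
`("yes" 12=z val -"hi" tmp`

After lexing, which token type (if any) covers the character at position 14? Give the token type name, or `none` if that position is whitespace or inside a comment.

Answer: ID

Derivation:
pos=0: emit LPAREN '('
pos=1: enter STRING mode
pos=1: emit STR "yes" (now at pos=6)
pos=7: emit NUM '12' (now at pos=9)
pos=9: emit EQ '='
pos=10: emit ID 'z' (now at pos=11)
pos=12: emit ID 'val' (now at pos=15)
pos=16: emit MINUS '-'
pos=17: enter STRING mode
pos=17: emit STR "hi" (now at pos=21)
pos=22: emit ID 'tmp' (now at pos=25)
DONE. 9 tokens: [LPAREN, STR, NUM, EQ, ID, ID, MINUS, STR, ID]
Position 14: char is 'l' -> ID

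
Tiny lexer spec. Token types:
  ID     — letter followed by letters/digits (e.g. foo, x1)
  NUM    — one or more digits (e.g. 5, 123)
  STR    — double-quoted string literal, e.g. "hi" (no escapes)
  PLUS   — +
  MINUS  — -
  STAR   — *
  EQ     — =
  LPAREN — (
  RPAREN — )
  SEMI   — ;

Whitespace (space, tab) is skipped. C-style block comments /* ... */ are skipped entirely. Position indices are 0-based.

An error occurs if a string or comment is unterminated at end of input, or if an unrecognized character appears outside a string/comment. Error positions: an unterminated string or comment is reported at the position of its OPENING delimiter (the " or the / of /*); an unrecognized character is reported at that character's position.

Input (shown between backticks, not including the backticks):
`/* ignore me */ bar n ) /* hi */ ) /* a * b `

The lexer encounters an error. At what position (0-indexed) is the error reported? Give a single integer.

pos=0: enter COMMENT mode (saw '/*')
exit COMMENT mode (now at pos=15)
pos=16: emit ID 'bar' (now at pos=19)
pos=20: emit ID 'n' (now at pos=21)
pos=22: emit RPAREN ')'
pos=24: enter COMMENT mode (saw '/*')
exit COMMENT mode (now at pos=32)
pos=33: emit RPAREN ')'
pos=35: enter COMMENT mode (saw '/*')
pos=35: ERROR — unterminated comment (reached EOF)

Answer: 35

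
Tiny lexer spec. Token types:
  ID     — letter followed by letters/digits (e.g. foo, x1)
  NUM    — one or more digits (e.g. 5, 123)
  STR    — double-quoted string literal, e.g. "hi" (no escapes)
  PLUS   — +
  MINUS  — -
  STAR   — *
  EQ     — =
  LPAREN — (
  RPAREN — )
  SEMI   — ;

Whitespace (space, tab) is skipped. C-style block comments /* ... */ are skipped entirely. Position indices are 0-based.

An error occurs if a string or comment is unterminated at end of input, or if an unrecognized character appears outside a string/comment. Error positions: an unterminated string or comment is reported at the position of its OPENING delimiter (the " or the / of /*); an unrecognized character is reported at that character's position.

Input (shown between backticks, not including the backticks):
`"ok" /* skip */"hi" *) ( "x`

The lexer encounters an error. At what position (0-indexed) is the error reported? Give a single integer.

pos=0: enter STRING mode
pos=0: emit STR "ok" (now at pos=4)
pos=5: enter COMMENT mode (saw '/*')
exit COMMENT mode (now at pos=15)
pos=15: enter STRING mode
pos=15: emit STR "hi" (now at pos=19)
pos=20: emit STAR '*'
pos=21: emit RPAREN ')'
pos=23: emit LPAREN '('
pos=25: enter STRING mode
pos=25: ERROR — unterminated string

Answer: 25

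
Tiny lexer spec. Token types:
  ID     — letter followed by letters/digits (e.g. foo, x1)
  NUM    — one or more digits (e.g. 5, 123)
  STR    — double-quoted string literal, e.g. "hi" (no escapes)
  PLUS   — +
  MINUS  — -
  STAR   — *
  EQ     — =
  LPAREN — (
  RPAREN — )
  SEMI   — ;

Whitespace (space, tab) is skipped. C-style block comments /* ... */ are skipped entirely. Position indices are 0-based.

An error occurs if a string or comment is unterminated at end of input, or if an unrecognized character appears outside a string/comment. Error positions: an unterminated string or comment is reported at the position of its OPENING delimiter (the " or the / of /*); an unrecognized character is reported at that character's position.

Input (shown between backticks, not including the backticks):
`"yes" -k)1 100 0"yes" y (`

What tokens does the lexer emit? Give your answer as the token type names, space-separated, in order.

pos=0: enter STRING mode
pos=0: emit STR "yes" (now at pos=5)
pos=6: emit MINUS '-'
pos=7: emit ID 'k' (now at pos=8)
pos=8: emit RPAREN ')'
pos=9: emit NUM '1' (now at pos=10)
pos=11: emit NUM '100' (now at pos=14)
pos=15: emit NUM '0' (now at pos=16)
pos=16: enter STRING mode
pos=16: emit STR "yes" (now at pos=21)
pos=22: emit ID 'y' (now at pos=23)
pos=24: emit LPAREN '('
DONE. 10 tokens: [STR, MINUS, ID, RPAREN, NUM, NUM, NUM, STR, ID, LPAREN]

Answer: STR MINUS ID RPAREN NUM NUM NUM STR ID LPAREN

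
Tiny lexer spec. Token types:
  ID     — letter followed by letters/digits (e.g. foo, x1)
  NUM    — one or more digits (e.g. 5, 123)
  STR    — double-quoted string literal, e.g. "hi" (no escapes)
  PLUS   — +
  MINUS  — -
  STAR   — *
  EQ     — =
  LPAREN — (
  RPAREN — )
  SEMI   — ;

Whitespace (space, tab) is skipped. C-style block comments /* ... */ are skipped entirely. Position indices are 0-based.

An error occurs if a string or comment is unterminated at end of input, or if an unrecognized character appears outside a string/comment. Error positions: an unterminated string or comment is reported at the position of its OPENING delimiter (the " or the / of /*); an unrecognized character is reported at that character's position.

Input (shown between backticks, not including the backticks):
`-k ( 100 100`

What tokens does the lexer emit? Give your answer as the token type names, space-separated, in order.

pos=0: emit MINUS '-'
pos=1: emit ID 'k' (now at pos=2)
pos=3: emit LPAREN '('
pos=5: emit NUM '100' (now at pos=8)
pos=9: emit NUM '100' (now at pos=12)
DONE. 5 tokens: [MINUS, ID, LPAREN, NUM, NUM]

Answer: MINUS ID LPAREN NUM NUM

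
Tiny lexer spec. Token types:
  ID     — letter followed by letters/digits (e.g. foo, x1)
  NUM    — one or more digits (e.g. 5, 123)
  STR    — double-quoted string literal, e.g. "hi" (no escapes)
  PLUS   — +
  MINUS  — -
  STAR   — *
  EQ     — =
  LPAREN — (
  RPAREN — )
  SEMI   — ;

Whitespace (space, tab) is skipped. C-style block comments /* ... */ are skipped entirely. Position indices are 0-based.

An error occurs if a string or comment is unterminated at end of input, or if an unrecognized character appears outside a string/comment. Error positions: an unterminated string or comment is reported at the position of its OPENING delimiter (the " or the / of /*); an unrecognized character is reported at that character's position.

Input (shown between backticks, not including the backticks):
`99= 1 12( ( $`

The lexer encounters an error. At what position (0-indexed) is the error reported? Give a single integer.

Answer: 12

Derivation:
pos=0: emit NUM '99' (now at pos=2)
pos=2: emit EQ '='
pos=4: emit NUM '1' (now at pos=5)
pos=6: emit NUM '12' (now at pos=8)
pos=8: emit LPAREN '('
pos=10: emit LPAREN '('
pos=12: ERROR — unrecognized char '$'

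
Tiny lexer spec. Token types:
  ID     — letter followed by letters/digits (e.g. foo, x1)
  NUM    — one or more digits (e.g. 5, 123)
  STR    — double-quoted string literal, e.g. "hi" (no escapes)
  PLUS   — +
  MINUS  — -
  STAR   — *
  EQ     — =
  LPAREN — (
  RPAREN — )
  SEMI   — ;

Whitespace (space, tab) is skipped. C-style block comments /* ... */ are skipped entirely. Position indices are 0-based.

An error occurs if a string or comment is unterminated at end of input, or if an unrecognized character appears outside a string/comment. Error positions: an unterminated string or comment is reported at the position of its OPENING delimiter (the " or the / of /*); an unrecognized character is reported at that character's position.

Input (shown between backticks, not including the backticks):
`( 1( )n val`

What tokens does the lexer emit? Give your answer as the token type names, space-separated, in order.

pos=0: emit LPAREN '('
pos=2: emit NUM '1' (now at pos=3)
pos=3: emit LPAREN '('
pos=5: emit RPAREN ')'
pos=6: emit ID 'n' (now at pos=7)
pos=8: emit ID 'val' (now at pos=11)
DONE. 6 tokens: [LPAREN, NUM, LPAREN, RPAREN, ID, ID]

Answer: LPAREN NUM LPAREN RPAREN ID ID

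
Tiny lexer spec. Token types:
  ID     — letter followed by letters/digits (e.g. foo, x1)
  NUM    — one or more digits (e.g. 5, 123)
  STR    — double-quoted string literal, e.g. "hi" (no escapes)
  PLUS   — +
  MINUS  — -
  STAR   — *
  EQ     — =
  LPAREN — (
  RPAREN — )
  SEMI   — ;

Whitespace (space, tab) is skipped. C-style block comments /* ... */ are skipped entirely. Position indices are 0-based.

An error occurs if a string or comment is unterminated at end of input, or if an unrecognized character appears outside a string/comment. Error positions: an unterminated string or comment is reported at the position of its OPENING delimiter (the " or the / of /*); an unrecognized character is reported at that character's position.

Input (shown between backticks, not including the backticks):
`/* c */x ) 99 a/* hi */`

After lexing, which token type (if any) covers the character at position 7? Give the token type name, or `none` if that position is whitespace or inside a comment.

Answer: ID

Derivation:
pos=0: enter COMMENT mode (saw '/*')
exit COMMENT mode (now at pos=7)
pos=7: emit ID 'x' (now at pos=8)
pos=9: emit RPAREN ')'
pos=11: emit NUM '99' (now at pos=13)
pos=14: emit ID 'a' (now at pos=15)
pos=15: enter COMMENT mode (saw '/*')
exit COMMENT mode (now at pos=23)
DONE. 4 tokens: [ID, RPAREN, NUM, ID]
Position 7: char is 'x' -> ID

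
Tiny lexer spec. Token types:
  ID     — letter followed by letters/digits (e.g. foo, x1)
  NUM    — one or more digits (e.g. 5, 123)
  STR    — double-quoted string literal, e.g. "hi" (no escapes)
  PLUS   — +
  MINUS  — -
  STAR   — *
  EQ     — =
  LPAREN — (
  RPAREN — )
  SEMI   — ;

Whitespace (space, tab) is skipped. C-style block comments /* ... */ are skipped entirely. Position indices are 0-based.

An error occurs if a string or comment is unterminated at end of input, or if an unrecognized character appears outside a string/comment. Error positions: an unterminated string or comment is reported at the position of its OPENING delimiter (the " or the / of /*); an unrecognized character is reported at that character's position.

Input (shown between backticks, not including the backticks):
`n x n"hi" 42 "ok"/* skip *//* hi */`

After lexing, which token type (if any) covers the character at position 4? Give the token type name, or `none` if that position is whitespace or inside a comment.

pos=0: emit ID 'n' (now at pos=1)
pos=2: emit ID 'x' (now at pos=3)
pos=4: emit ID 'n' (now at pos=5)
pos=5: enter STRING mode
pos=5: emit STR "hi" (now at pos=9)
pos=10: emit NUM '42' (now at pos=12)
pos=13: enter STRING mode
pos=13: emit STR "ok" (now at pos=17)
pos=17: enter COMMENT mode (saw '/*')
exit COMMENT mode (now at pos=27)
pos=27: enter COMMENT mode (saw '/*')
exit COMMENT mode (now at pos=35)
DONE. 6 tokens: [ID, ID, ID, STR, NUM, STR]
Position 4: char is 'n' -> ID

Answer: ID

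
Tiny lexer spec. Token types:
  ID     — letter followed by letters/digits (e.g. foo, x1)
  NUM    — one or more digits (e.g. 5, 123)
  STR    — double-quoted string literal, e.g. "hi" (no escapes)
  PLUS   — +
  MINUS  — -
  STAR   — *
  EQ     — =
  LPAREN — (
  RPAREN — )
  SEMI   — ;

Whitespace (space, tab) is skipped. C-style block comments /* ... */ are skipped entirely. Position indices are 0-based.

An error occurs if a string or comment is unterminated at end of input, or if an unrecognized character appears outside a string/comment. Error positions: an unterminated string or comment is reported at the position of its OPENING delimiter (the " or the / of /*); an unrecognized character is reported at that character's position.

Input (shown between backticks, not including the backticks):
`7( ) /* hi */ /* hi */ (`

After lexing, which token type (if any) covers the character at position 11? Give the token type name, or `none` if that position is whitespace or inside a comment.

Answer: none

Derivation:
pos=0: emit NUM '7' (now at pos=1)
pos=1: emit LPAREN '('
pos=3: emit RPAREN ')'
pos=5: enter COMMENT mode (saw '/*')
exit COMMENT mode (now at pos=13)
pos=14: enter COMMENT mode (saw '/*')
exit COMMENT mode (now at pos=22)
pos=23: emit LPAREN '('
DONE. 4 tokens: [NUM, LPAREN, RPAREN, LPAREN]
Position 11: char is '*' -> none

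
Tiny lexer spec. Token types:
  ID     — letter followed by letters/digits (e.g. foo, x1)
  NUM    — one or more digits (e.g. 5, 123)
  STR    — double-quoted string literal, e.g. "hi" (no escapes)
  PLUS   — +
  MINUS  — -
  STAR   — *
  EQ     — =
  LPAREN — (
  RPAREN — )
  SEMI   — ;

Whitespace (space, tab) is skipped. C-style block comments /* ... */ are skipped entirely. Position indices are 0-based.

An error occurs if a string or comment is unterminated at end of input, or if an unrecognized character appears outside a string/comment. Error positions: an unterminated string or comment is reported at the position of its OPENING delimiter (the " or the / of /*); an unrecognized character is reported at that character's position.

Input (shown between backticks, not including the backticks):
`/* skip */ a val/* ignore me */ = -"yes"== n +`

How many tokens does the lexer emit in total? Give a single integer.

pos=0: enter COMMENT mode (saw '/*')
exit COMMENT mode (now at pos=10)
pos=11: emit ID 'a' (now at pos=12)
pos=13: emit ID 'val' (now at pos=16)
pos=16: enter COMMENT mode (saw '/*')
exit COMMENT mode (now at pos=31)
pos=32: emit EQ '='
pos=34: emit MINUS '-'
pos=35: enter STRING mode
pos=35: emit STR "yes" (now at pos=40)
pos=40: emit EQ '='
pos=41: emit EQ '='
pos=43: emit ID 'n' (now at pos=44)
pos=45: emit PLUS '+'
DONE. 9 tokens: [ID, ID, EQ, MINUS, STR, EQ, EQ, ID, PLUS]

Answer: 9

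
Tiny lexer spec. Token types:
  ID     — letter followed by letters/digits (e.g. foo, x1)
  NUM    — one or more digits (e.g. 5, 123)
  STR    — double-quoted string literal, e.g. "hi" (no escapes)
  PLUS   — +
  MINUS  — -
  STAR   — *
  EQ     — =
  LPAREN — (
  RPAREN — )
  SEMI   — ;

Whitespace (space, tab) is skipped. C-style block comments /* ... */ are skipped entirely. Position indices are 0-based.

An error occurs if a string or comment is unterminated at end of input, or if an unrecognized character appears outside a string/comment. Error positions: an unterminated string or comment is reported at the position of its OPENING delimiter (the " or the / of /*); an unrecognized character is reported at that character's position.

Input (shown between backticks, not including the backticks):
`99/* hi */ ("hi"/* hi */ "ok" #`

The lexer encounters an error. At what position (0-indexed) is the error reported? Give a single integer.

pos=0: emit NUM '99' (now at pos=2)
pos=2: enter COMMENT mode (saw '/*')
exit COMMENT mode (now at pos=10)
pos=11: emit LPAREN '('
pos=12: enter STRING mode
pos=12: emit STR "hi" (now at pos=16)
pos=16: enter COMMENT mode (saw '/*')
exit COMMENT mode (now at pos=24)
pos=25: enter STRING mode
pos=25: emit STR "ok" (now at pos=29)
pos=30: ERROR — unrecognized char '#'

Answer: 30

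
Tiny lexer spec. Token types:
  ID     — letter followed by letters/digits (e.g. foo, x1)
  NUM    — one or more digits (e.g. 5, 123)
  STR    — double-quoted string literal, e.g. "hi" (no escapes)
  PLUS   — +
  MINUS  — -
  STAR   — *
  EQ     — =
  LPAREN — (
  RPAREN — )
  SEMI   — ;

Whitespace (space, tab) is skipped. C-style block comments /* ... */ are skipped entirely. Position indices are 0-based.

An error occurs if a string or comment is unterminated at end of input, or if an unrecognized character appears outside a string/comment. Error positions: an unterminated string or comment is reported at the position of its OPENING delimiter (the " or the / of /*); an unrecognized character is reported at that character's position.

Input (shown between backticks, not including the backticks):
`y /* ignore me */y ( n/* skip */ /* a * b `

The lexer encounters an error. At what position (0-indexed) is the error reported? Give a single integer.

pos=0: emit ID 'y' (now at pos=1)
pos=2: enter COMMENT mode (saw '/*')
exit COMMENT mode (now at pos=17)
pos=17: emit ID 'y' (now at pos=18)
pos=19: emit LPAREN '('
pos=21: emit ID 'n' (now at pos=22)
pos=22: enter COMMENT mode (saw '/*')
exit COMMENT mode (now at pos=32)
pos=33: enter COMMENT mode (saw '/*')
pos=33: ERROR — unterminated comment (reached EOF)

Answer: 33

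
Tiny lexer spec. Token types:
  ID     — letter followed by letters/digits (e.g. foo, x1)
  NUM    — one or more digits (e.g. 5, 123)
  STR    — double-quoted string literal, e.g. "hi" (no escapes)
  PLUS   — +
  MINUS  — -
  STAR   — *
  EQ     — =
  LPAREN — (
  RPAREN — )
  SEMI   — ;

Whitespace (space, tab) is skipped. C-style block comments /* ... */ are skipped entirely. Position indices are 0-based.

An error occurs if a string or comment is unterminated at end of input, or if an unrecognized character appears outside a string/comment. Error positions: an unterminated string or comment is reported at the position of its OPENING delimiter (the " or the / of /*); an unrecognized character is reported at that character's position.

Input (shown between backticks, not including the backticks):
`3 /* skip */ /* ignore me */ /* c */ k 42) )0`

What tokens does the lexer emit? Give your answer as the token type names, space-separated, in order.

Answer: NUM ID NUM RPAREN RPAREN NUM

Derivation:
pos=0: emit NUM '3' (now at pos=1)
pos=2: enter COMMENT mode (saw '/*')
exit COMMENT mode (now at pos=12)
pos=13: enter COMMENT mode (saw '/*')
exit COMMENT mode (now at pos=28)
pos=29: enter COMMENT mode (saw '/*')
exit COMMENT mode (now at pos=36)
pos=37: emit ID 'k' (now at pos=38)
pos=39: emit NUM '42' (now at pos=41)
pos=41: emit RPAREN ')'
pos=43: emit RPAREN ')'
pos=44: emit NUM '0' (now at pos=45)
DONE. 6 tokens: [NUM, ID, NUM, RPAREN, RPAREN, NUM]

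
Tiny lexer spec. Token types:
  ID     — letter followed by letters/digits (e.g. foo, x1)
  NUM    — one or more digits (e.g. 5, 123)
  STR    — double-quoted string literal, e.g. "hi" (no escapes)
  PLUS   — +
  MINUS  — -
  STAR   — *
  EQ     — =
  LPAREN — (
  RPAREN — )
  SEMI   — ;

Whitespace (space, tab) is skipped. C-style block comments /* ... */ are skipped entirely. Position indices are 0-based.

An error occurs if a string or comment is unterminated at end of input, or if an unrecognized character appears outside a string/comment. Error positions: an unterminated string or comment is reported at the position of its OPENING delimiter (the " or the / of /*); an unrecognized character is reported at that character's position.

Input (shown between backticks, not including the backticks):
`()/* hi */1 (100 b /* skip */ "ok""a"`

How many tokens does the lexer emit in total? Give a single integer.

pos=0: emit LPAREN '('
pos=1: emit RPAREN ')'
pos=2: enter COMMENT mode (saw '/*')
exit COMMENT mode (now at pos=10)
pos=10: emit NUM '1' (now at pos=11)
pos=12: emit LPAREN '('
pos=13: emit NUM '100' (now at pos=16)
pos=17: emit ID 'b' (now at pos=18)
pos=19: enter COMMENT mode (saw '/*')
exit COMMENT mode (now at pos=29)
pos=30: enter STRING mode
pos=30: emit STR "ok" (now at pos=34)
pos=34: enter STRING mode
pos=34: emit STR "a" (now at pos=37)
DONE. 8 tokens: [LPAREN, RPAREN, NUM, LPAREN, NUM, ID, STR, STR]

Answer: 8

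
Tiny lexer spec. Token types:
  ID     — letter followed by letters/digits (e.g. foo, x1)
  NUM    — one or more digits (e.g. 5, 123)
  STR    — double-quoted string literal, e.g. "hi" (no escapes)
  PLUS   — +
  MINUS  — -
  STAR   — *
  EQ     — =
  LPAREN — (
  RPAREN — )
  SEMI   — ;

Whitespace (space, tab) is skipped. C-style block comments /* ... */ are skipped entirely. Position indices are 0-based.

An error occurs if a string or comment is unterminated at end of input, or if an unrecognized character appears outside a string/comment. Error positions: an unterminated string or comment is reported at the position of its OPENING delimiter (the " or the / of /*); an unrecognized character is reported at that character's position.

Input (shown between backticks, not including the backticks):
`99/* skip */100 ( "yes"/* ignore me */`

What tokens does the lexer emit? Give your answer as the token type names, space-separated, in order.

Answer: NUM NUM LPAREN STR

Derivation:
pos=0: emit NUM '99' (now at pos=2)
pos=2: enter COMMENT mode (saw '/*')
exit COMMENT mode (now at pos=12)
pos=12: emit NUM '100' (now at pos=15)
pos=16: emit LPAREN '('
pos=18: enter STRING mode
pos=18: emit STR "yes" (now at pos=23)
pos=23: enter COMMENT mode (saw '/*')
exit COMMENT mode (now at pos=38)
DONE. 4 tokens: [NUM, NUM, LPAREN, STR]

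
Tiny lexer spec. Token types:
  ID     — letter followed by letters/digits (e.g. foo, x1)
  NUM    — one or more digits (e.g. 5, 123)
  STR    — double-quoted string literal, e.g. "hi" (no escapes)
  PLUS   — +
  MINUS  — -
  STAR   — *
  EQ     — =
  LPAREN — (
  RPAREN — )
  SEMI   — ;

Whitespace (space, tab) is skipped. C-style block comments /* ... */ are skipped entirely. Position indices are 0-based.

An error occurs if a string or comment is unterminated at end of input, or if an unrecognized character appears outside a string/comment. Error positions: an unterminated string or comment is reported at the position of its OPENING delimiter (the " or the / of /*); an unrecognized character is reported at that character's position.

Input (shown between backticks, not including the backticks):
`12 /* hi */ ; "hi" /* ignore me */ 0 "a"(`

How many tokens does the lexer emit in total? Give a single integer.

pos=0: emit NUM '12' (now at pos=2)
pos=3: enter COMMENT mode (saw '/*')
exit COMMENT mode (now at pos=11)
pos=12: emit SEMI ';'
pos=14: enter STRING mode
pos=14: emit STR "hi" (now at pos=18)
pos=19: enter COMMENT mode (saw '/*')
exit COMMENT mode (now at pos=34)
pos=35: emit NUM '0' (now at pos=36)
pos=37: enter STRING mode
pos=37: emit STR "a" (now at pos=40)
pos=40: emit LPAREN '('
DONE. 6 tokens: [NUM, SEMI, STR, NUM, STR, LPAREN]

Answer: 6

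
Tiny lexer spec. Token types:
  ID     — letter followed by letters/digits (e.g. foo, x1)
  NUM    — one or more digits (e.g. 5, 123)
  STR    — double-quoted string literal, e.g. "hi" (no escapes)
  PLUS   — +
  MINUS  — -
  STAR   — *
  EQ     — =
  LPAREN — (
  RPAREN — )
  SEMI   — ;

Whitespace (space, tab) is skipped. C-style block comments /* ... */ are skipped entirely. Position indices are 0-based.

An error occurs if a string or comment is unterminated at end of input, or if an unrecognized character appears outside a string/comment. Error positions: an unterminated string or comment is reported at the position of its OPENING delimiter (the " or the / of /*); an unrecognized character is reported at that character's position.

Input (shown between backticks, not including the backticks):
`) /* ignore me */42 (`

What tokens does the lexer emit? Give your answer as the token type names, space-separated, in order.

Answer: RPAREN NUM LPAREN

Derivation:
pos=0: emit RPAREN ')'
pos=2: enter COMMENT mode (saw '/*')
exit COMMENT mode (now at pos=17)
pos=17: emit NUM '42' (now at pos=19)
pos=20: emit LPAREN '('
DONE. 3 tokens: [RPAREN, NUM, LPAREN]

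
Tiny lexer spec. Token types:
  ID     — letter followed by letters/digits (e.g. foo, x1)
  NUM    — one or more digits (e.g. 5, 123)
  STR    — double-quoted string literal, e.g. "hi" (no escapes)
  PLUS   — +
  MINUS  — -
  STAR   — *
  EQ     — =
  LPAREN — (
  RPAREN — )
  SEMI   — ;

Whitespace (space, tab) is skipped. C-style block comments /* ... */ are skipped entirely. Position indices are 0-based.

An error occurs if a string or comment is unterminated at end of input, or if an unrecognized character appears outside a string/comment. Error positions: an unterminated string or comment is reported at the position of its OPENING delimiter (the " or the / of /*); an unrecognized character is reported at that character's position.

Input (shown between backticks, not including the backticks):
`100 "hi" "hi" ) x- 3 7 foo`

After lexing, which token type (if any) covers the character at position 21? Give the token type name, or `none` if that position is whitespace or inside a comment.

pos=0: emit NUM '100' (now at pos=3)
pos=4: enter STRING mode
pos=4: emit STR "hi" (now at pos=8)
pos=9: enter STRING mode
pos=9: emit STR "hi" (now at pos=13)
pos=14: emit RPAREN ')'
pos=16: emit ID 'x' (now at pos=17)
pos=17: emit MINUS '-'
pos=19: emit NUM '3' (now at pos=20)
pos=21: emit NUM '7' (now at pos=22)
pos=23: emit ID 'foo' (now at pos=26)
DONE. 9 tokens: [NUM, STR, STR, RPAREN, ID, MINUS, NUM, NUM, ID]
Position 21: char is '7' -> NUM

Answer: NUM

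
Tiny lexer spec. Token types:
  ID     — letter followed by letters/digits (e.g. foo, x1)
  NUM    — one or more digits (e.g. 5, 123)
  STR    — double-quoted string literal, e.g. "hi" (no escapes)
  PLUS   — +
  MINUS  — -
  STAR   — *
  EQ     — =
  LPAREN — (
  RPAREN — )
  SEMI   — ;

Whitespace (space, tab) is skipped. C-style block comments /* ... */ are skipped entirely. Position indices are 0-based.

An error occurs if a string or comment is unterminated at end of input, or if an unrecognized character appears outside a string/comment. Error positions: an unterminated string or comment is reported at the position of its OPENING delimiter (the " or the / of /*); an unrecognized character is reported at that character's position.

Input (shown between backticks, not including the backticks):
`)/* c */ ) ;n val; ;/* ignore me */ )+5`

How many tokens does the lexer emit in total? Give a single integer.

pos=0: emit RPAREN ')'
pos=1: enter COMMENT mode (saw '/*')
exit COMMENT mode (now at pos=8)
pos=9: emit RPAREN ')'
pos=11: emit SEMI ';'
pos=12: emit ID 'n' (now at pos=13)
pos=14: emit ID 'val' (now at pos=17)
pos=17: emit SEMI ';'
pos=19: emit SEMI ';'
pos=20: enter COMMENT mode (saw '/*')
exit COMMENT mode (now at pos=35)
pos=36: emit RPAREN ')'
pos=37: emit PLUS '+'
pos=38: emit NUM '5' (now at pos=39)
DONE. 10 tokens: [RPAREN, RPAREN, SEMI, ID, ID, SEMI, SEMI, RPAREN, PLUS, NUM]

Answer: 10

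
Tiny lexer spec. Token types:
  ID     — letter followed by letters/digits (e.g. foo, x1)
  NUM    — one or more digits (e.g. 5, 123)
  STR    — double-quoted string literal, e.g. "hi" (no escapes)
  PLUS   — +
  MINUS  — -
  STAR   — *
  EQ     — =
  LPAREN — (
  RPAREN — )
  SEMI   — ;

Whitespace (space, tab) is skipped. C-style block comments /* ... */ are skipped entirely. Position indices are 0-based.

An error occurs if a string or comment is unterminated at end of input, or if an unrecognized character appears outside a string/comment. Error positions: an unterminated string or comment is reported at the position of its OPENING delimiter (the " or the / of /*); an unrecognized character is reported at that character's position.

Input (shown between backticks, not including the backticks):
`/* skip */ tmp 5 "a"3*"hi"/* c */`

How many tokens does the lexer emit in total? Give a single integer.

Answer: 6

Derivation:
pos=0: enter COMMENT mode (saw '/*')
exit COMMENT mode (now at pos=10)
pos=11: emit ID 'tmp' (now at pos=14)
pos=15: emit NUM '5' (now at pos=16)
pos=17: enter STRING mode
pos=17: emit STR "a" (now at pos=20)
pos=20: emit NUM '3' (now at pos=21)
pos=21: emit STAR '*'
pos=22: enter STRING mode
pos=22: emit STR "hi" (now at pos=26)
pos=26: enter COMMENT mode (saw '/*')
exit COMMENT mode (now at pos=33)
DONE. 6 tokens: [ID, NUM, STR, NUM, STAR, STR]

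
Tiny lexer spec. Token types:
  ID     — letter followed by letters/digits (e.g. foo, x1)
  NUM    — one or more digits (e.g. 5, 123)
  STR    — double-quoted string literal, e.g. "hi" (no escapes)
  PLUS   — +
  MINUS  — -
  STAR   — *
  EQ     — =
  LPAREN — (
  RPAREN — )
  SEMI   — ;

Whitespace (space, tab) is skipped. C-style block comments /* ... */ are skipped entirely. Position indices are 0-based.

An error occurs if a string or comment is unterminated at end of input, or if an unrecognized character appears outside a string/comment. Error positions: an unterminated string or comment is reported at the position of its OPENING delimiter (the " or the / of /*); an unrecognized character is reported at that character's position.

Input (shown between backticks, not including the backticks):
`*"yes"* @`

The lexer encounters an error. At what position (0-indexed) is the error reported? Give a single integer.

pos=0: emit STAR '*'
pos=1: enter STRING mode
pos=1: emit STR "yes" (now at pos=6)
pos=6: emit STAR '*'
pos=8: ERROR — unrecognized char '@'

Answer: 8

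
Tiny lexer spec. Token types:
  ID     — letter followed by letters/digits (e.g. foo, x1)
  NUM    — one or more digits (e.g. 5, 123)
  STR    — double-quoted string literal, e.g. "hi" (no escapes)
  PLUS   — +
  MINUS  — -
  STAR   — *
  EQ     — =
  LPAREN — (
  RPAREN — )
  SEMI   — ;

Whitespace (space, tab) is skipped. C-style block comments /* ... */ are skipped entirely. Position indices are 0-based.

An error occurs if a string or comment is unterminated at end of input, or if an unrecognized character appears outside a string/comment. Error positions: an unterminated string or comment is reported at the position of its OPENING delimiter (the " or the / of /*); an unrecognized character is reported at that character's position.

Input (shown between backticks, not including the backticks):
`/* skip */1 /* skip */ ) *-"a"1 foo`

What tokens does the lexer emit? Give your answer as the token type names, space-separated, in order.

pos=0: enter COMMENT mode (saw '/*')
exit COMMENT mode (now at pos=10)
pos=10: emit NUM '1' (now at pos=11)
pos=12: enter COMMENT mode (saw '/*')
exit COMMENT mode (now at pos=22)
pos=23: emit RPAREN ')'
pos=25: emit STAR '*'
pos=26: emit MINUS '-'
pos=27: enter STRING mode
pos=27: emit STR "a" (now at pos=30)
pos=30: emit NUM '1' (now at pos=31)
pos=32: emit ID 'foo' (now at pos=35)
DONE. 7 tokens: [NUM, RPAREN, STAR, MINUS, STR, NUM, ID]

Answer: NUM RPAREN STAR MINUS STR NUM ID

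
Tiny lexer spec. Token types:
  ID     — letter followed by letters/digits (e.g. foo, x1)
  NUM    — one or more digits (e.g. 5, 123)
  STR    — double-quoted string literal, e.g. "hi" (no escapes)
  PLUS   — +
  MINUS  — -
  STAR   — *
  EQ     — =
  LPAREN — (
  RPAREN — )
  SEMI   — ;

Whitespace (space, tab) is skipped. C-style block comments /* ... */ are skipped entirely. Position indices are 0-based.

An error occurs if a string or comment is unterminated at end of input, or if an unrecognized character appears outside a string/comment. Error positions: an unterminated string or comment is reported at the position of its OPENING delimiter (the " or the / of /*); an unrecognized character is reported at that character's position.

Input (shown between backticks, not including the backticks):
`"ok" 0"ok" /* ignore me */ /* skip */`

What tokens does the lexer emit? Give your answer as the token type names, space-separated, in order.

pos=0: enter STRING mode
pos=0: emit STR "ok" (now at pos=4)
pos=5: emit NUM '0' (now at pos=6)
pos=6: enter STRING mode
pos=6: emit STR "ok" (now at pos=10)
pos=11: enter COMMENT mode (saw '/*')
exit COMMENT mode (now at pos=26)
pos=27: enter COMMENT mode (saw '/*')
exit COMMENT mode (now at pos=37)
DONE. 3 tokens: [STR, NUM, STR]

Answer: STR NUM STR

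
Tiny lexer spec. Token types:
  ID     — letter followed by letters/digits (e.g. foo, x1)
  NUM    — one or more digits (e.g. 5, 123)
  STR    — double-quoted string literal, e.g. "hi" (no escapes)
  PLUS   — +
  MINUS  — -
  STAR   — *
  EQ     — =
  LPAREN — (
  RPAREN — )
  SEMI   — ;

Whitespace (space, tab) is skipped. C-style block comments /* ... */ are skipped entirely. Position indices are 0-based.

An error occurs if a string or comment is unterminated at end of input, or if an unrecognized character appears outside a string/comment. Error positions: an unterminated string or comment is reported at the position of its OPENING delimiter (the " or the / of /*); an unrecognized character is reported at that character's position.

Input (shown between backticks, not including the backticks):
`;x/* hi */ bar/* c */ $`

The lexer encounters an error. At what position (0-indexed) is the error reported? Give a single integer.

Answer: 22

Derivation:
pos=0: emit SEMI ';'
pos=1: emit ID 'x' (now at pos=2)
pos=2: enter COMMENT mode (saw '/*')
exit COMMENT mode (now at pos=10)
pos=11: emit ID 'bar' (now at pos=14)
pos=14: enter COMMENT mode (saw '/*')
exit COMMENT mode (now at pos=21)
pos=22: ERROR — unrecognized char '$'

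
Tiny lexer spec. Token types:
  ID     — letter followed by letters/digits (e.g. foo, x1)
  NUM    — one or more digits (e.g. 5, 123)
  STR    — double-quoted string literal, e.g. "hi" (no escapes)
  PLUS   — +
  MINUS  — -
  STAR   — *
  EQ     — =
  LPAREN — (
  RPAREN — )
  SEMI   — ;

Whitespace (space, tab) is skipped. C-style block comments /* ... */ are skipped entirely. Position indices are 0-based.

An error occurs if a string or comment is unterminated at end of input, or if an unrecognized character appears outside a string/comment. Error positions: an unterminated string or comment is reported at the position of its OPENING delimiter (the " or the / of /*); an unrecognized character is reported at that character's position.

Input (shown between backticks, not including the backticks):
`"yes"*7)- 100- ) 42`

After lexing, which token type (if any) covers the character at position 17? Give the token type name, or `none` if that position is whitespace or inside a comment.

Answer: NUM

Derivation:
pos=0: enter STRING mode
pos=0: emit STR "yes" (now at pos=5)
pos=5: emit STAR '*'
pos=6: emit NUM '7' (now at pos=7)
pos=7: emit RPAREN ')'
pos=8: emit MINUS '-'
pos=10: emit NUM '100' (now at pos=13)
pos=13: emit MINUS '-'
pos=15: emit RPAREN ')'
pos=17: emit NUM '42' (now at pos=19)
DONE. 9 tokens: [STR, STAR, NUM, RPAREN, MINUS, NUM, MINUS, RPAREN, NUM]
Position 17: char is '4' -> NUM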